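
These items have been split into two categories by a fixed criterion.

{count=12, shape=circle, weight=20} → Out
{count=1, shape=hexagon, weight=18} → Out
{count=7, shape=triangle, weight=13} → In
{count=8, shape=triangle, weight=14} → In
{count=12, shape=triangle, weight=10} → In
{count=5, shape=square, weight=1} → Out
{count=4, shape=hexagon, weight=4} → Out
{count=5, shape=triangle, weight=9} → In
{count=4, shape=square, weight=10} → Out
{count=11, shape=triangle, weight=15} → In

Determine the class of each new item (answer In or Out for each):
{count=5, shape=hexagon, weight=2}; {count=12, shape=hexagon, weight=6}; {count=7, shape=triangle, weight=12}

Out, Out, In

Rule: shape is triangle. This holds for each 'In' example and fails for each 'Out' one.
{count=5, shape=hexagon, weight=2} → shape is hexagon → Out. {count=12, shape=hexagon, weight=6} → shape is hexagon → Out. {count=7, shape=triangle, weight=12} → shape is triangle → In.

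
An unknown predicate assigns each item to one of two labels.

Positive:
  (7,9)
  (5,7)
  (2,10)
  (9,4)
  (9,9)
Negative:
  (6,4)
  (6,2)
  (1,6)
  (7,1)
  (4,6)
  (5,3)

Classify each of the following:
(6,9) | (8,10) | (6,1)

Positive, Positive, Negative

The rule appears to be: sum ≥ 12.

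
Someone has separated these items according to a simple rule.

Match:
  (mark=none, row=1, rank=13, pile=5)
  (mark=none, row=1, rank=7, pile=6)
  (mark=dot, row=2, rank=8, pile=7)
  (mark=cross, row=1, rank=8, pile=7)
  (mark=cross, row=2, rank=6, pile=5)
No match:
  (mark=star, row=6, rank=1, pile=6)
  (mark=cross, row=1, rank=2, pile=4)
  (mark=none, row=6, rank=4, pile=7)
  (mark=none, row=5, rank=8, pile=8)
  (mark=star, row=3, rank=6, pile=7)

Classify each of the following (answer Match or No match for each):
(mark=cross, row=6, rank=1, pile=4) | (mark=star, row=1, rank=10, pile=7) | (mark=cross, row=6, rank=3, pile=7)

The rule appears to be: pile ≥ 5 AND row ≤ 2.
No match: (mark=cross, row=6, rank=1, pile=4), since pile = 4, row = 6. Match: (mark=star, row=1, rank=10, pile=7), since pile = 7, row = 1. No match: (mark=cross, row=6, rank=3, pile=7), since pile = 7, row = 6.

No match, Match, No match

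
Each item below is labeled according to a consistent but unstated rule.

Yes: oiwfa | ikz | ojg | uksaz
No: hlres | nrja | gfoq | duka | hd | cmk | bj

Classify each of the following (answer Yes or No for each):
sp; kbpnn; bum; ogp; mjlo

No, No, No, Yes, No

Every 'Yes' example satisfies: starts with a vowel. None of the 'No' examples do.
sp: starts with 's' — doesn't match, so No.
kbpnn: starts with 'k' — doesn't match, so No.
bum: starts with 'b' — doesn't match, so No.
ogp: starts with 'o' — fits, so Yes.
mjlo: starts with 'm' — doesn't match, so No.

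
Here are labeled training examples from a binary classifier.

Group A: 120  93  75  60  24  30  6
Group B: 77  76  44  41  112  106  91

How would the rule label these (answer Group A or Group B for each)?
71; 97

Rule: multiple of 3. This holds for each 'Group A' example and fails for each 'Group B' one.
71 — 71 = 3·23 + 2, hence Group B.
97 — 97 = 3·32 + 1, hence Group B.

Group B, Group B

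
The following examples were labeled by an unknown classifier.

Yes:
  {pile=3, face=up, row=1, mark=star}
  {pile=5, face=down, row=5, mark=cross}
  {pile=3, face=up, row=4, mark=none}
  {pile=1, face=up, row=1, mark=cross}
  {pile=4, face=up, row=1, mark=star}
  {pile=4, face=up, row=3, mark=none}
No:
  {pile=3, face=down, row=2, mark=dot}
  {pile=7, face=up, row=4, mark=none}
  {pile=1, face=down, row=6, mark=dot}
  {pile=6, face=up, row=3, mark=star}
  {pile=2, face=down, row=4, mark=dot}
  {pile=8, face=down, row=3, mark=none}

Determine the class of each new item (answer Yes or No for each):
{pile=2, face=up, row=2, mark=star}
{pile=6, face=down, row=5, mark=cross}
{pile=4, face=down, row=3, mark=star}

Yes, No, Yes

One predicate separates the groups cleanly: mark is not dot AND pile ≤ 5.
{pile=2, face=up, row=2, mark=star}: Yes (mark is star, pile = 2).
{pile=6, face=down, row=5, mark=cross}: No (mark is cross, pile = 6).
{pile=4, face=down, row=3, mark=star}: Yes (mark is star, pile = 4).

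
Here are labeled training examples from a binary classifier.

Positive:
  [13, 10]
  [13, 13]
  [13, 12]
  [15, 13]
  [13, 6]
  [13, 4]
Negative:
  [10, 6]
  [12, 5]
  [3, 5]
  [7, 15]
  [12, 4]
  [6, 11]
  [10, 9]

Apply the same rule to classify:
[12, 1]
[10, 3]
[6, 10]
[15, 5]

Negative, Negative, Negative, Positive

The rule appears to be: first ≥ 13.
[12, 1]: Negative (first 12).
[10, 3]: Negative (first 10).
[6, 10]: Negative (first 6).
[15, 5]: Positive (first 15).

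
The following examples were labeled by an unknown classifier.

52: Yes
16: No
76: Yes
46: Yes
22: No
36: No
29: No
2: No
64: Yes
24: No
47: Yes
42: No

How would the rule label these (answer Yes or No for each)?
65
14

Yes, No

'Yes' ⟺ at least 46.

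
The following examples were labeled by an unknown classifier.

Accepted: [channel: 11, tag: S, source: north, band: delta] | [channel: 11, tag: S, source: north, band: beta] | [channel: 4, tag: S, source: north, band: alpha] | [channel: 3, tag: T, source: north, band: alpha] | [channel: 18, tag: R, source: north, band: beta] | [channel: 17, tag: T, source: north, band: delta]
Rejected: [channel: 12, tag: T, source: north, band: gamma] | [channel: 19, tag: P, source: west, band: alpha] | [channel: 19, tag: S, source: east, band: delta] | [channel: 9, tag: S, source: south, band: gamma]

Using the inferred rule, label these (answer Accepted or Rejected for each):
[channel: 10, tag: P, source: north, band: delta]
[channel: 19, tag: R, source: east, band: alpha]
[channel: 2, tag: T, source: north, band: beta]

Accepted, Rejected, Accepted

The common property of the 'Accepted' items is: source is north AND channel ≠ 12. No 'Rejected' item has it.
[channel: 10, tag: P, source: north, band: delta] → source is north, channel = 10 → Accepted. [channel: 19, tag: R, source: east, band: alpha] → source is east, channel = 19 → Rejected. [channel: 2, tag: T, source: north, band: beta] → source is north, channel = 2 → Accepted.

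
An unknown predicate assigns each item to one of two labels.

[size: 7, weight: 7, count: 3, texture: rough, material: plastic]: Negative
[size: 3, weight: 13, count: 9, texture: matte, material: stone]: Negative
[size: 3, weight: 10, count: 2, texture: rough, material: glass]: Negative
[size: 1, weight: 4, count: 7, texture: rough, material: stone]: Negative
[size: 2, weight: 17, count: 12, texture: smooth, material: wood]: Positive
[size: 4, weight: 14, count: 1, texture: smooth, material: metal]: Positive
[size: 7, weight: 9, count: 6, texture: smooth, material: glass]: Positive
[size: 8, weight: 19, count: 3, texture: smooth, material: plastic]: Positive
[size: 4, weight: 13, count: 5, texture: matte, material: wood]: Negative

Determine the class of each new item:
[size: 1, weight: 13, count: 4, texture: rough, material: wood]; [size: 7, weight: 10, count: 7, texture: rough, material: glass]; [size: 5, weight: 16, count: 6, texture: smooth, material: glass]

Rule: texture is smooth. This holds for each 'Positive' example and fails for each 'Negative' one.
[size: 1, weight: 13, count: 4, texture: rough, material: wood]: texture is rough — doesn't match, so Negative. [size: 7, weight: 10, count: 7, texture: rough, material: glass]: texture is rough — doesn't match, so Negative. [size: 5, weight: 16, count: 6, texture: smooth, material: glass]: texture is smooth — satisfies this, so Positive.

Negative, Negative, Positive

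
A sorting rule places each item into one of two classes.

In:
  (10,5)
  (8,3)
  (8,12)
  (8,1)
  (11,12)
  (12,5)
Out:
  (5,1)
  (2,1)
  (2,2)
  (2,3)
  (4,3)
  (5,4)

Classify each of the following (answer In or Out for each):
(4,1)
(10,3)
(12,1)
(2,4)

Out, In, In, Out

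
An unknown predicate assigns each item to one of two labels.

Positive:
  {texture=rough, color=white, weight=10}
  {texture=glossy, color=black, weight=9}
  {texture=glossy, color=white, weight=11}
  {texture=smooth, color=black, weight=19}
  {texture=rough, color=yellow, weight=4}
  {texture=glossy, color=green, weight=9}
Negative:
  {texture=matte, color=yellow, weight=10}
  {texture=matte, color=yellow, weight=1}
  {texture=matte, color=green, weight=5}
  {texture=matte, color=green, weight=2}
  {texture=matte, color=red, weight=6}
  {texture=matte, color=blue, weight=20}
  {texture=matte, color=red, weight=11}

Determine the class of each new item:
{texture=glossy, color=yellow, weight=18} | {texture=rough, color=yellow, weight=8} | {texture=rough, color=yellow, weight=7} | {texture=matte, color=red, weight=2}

Positive, Positive, Positive, Negative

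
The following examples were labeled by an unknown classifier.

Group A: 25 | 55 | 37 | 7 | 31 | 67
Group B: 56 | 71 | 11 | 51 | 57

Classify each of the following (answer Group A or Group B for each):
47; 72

The distinguishing property — ≡ 1 (mod 3) — holds for all the 'Group A' cases and none of the 'Group B' cases.
47: Group B (47 mod 3 = 2). 72: Group B (72 mod 3 = 0).

Group B, Group B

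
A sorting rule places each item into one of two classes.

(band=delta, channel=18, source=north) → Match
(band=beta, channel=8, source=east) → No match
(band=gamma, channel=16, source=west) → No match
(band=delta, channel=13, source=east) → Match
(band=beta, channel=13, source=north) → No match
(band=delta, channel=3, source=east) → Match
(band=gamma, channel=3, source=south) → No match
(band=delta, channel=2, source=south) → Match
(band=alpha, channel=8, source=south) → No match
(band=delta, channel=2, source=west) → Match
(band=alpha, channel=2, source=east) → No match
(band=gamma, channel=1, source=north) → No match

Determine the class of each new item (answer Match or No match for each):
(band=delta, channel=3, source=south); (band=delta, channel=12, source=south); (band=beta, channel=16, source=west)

Match, Match, No match

Rule: band is delta. This holds for each 'Match' example and fails for each 'No match' one.
(band=delta, channel=3, source=south): Match (band is delta). (band=delta, channel=12, source=south): Match (band is delta). (band=beta, channel=16, source=west): No match (band is beta).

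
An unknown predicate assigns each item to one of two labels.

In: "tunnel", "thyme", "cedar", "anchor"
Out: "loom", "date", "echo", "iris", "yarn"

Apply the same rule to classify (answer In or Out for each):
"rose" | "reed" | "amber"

Out, Out, In

All 'In' examples share one property — length ≥ 5 — and every 'Out' example lacks it.
"rose": length 4, does not satisfy this → Out.
"reed": length 4, does not satisfy this → Out.
"amber": length 5, fits → In.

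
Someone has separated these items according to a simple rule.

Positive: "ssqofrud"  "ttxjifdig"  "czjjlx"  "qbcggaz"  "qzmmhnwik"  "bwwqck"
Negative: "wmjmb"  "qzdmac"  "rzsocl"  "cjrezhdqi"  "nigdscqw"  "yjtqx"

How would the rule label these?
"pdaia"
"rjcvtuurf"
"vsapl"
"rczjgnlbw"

'Positive' ⟺ has a double letter.

Negative, Positive, Negative, Negative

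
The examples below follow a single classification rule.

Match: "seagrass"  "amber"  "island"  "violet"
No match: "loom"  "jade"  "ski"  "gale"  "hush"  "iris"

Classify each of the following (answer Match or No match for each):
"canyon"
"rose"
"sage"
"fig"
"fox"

The common property of the 'Match' items is: length ≥ 5. No 'No match' item has it.
"canyon" → length 6 → Match. "rose" → length 4 → No match. "sage" → length 4 → No match. "fig" → length 3 → No match. "fox" → length 3 → No match.

Match, No match, No match, No match, No match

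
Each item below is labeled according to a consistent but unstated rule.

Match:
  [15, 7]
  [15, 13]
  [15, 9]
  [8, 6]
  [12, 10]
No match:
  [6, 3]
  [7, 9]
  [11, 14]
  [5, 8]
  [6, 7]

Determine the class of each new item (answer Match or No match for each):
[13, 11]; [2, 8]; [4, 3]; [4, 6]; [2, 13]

Match, No match, No match, No match, No match

A rule that fits every label: first > second AND sum is even — true of each 'Match' example, false of each 'No match' one.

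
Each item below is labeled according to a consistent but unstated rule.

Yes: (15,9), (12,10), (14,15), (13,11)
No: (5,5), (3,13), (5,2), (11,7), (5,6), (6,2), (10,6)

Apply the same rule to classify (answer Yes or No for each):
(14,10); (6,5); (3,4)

The common property of the 'Yes' items is: sum ≥ 22. No 'No' item has it.
(14,10): Yes (14+10 = 24).
(6,5): No (6+5 = 11).
(3,4): No (3+4 = 7).

Yes, No, No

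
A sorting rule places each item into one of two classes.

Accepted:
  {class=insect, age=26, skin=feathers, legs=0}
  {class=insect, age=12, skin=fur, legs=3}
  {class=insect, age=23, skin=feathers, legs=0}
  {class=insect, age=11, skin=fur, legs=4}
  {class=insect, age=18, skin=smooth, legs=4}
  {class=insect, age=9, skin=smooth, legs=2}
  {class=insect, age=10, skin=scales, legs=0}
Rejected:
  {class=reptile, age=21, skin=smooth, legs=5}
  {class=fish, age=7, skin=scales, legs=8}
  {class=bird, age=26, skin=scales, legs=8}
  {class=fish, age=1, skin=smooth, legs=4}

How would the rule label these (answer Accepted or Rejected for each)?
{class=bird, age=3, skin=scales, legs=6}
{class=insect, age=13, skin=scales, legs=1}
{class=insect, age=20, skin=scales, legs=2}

Rejected, Accepted, Accepted

Looking at the examples, the only property every 'Accepted' case has and every 'Rejected' case lacks is: class is insect.
{class=bird, age=3, skin=scales, legs=6}: class is bird, does not pass → Rejected.
{class=insect, age=13, skin=scales, legs=1}: class is insect, satisfies this → Accepted.
{class=insect, age=20, skin=scales, legs=2}: class is insect, satisfies this → Accepted.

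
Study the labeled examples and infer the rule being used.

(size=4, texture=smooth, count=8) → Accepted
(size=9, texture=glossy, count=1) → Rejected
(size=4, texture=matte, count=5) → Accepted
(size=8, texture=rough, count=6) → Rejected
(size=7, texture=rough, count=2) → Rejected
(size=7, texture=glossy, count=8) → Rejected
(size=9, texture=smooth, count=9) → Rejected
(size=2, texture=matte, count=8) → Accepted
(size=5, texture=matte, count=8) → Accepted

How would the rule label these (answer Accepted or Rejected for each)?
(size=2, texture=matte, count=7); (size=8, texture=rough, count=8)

'Accepted' ⟺ size ≤ 5.
(size=2, texture=matte, count=7): size = 2, checks out → Accepted.
(size=8, texture=rough, count=8): size = 8, does not fit → Rejected.

Accepted, Rejected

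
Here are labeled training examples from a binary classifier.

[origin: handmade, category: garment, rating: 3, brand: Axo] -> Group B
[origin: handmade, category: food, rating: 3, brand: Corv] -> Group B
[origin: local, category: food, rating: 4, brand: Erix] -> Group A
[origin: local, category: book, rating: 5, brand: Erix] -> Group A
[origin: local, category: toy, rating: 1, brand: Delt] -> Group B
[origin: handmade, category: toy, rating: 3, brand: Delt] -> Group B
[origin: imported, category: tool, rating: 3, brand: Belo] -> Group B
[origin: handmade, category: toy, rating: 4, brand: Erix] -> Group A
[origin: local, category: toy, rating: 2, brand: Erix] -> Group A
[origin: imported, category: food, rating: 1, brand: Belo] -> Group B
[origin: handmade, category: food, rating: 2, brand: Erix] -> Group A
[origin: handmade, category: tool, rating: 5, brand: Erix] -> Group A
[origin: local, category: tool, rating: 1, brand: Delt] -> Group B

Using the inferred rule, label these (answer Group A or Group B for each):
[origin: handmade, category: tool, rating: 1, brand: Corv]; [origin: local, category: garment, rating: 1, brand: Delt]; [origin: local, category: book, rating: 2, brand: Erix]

Group B, Group B, Group A

Looking at the examples, the only property every 'Group A' case has and every 'Group B' case lacks is: brand is Erix.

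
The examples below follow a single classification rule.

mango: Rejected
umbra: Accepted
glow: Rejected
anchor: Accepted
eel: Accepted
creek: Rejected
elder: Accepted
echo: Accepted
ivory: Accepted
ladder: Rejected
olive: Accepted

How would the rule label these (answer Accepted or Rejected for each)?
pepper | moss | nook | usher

Rejected, Rejected, Rejected, Accepted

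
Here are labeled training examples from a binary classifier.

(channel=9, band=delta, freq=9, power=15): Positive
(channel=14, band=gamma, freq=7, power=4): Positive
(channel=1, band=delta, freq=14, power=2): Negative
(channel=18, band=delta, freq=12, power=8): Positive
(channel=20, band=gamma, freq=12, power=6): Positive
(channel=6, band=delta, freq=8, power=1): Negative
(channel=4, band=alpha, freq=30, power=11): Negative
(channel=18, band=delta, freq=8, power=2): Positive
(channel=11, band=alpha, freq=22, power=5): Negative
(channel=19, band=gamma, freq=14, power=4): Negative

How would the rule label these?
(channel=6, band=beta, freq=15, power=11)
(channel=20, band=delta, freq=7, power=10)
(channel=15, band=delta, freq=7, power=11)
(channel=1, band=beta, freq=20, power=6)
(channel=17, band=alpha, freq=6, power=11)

The distinguishing property — freq ≤ 12 AND power ≥ 2 — holds for all the 'Positive' cases and none of the 'Negative' cases.
(channel=6, band=beta, freq=15, power=11): freq = 15, power = 11 — fails the rule, so Negative. (channel=20, band=delta, freq=7, power=10): freq = 7, power = 10 — fits, so Positive. (channel=15, band=delta, freq=7, power=11): freq = 7, power = 11 — fits, so Positive. (channel=1, band=beta, freq=20, power=6): freq = 20, power = 6 — fails the rule, so Negative. (channel=17, band=alpha, freq=6, power=11): freq = 6, power = 11 — fits, so Positive.

Negative, Positive, Positive, Negative, Positive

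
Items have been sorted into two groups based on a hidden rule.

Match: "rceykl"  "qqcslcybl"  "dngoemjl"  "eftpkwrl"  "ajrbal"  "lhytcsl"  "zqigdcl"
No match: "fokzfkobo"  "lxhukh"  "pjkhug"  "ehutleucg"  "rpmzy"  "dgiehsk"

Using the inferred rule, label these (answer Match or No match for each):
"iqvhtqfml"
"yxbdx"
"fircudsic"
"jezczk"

Match, No match, No match, No match

The common property of the 'Match' items is: ends with 'l'. No 'No match' item has it.
"iqvhtqfml" — ends with 'l', hence Match. "yxbdx" — ends with 'x', hence No match. "fircudsic" — ends with 'c', hence No match. "jezczk" — ends with 'k', hence No match.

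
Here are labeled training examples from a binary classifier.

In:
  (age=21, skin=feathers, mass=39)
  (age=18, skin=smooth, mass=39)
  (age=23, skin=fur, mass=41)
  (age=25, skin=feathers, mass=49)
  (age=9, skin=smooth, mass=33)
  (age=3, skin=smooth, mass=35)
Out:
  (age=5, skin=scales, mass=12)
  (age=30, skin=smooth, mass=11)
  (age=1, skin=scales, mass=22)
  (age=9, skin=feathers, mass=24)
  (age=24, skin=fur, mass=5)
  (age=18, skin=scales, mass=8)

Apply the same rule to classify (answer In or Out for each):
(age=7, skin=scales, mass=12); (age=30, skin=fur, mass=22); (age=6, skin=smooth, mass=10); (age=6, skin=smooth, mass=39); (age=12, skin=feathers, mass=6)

Out, Out, Out, In, Out

The distinguishing property — mass ≥ 33 — holds for all the 'In' cases and none of the 'Out' cases.
(age=7, skin=scales, mass=12): Out (mass = 12).
(age=30, skin=fur, mass=22): Out (mass = 22).
(age=6, skin=smooth, mass=10): Out (mass = 10).
(age=6, skin=smooth, mass=39): In (mass = 39).
(age=12, skin=feathers, mass=6): Out (mass = 6).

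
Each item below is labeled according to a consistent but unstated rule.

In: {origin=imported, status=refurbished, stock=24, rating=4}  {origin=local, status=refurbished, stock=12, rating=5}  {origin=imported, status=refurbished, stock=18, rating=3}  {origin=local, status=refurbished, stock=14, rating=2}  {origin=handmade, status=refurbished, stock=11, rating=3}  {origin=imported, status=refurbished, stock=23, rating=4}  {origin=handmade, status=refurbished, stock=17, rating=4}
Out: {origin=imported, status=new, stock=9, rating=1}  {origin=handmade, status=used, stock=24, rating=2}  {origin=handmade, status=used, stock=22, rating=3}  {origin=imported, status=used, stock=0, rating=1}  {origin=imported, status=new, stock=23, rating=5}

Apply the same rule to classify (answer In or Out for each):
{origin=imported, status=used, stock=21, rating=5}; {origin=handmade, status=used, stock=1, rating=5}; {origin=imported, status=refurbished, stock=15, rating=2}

A rule that fits every label: status is refurbished — true of each 'In' example, false of each 'Out' one.
Out: {origin=imported, status=used, stock=21, rating=5}, since status is used. Out: {origin=handmade, status=used, stock=1, rating=5}, since status is used. In: {origin=imported, status=refurbished, stock=15, rating=2}, since status is refurbished.

Out, Out, In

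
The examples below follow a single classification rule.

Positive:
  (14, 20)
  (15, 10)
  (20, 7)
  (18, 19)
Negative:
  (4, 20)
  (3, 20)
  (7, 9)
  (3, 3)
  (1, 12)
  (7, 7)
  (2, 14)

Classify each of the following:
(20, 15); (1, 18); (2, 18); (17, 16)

One predicate separates the groups cleanly: sum ≥ 25.

Positive, Negative, Negative, Positive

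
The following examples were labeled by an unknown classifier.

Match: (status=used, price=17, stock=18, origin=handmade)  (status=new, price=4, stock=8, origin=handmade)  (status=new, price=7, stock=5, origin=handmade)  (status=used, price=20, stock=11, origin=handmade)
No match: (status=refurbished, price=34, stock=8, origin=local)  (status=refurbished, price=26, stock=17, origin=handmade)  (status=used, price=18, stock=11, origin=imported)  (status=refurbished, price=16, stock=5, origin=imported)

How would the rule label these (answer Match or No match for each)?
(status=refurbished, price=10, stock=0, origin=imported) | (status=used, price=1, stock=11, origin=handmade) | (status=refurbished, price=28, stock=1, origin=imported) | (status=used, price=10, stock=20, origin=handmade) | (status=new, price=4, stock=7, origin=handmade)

No match, Match, No match, Match, Match

Every 'Match' example satisfies: origin is handmade AND price ≤ 20. None of the 'No match' examples do.
No match: (status=refurbished, price=10, stock=0, origin=imported), since origin is imported, price = 10.
Match: (status=used, price=1, stock=11, origin=handmade), since origin is handmade, price = 1.
No match: (status=refurbished, price=28, stock=1, origin=imported), since origin is imported, price = 28.
Match: (status=used, price=10, stock=20, origin=handmade), since origin is handmade, price = 10.
Match: (status=new, price=4, stock=7, origin=handmade), since origin is handmade, price = 4.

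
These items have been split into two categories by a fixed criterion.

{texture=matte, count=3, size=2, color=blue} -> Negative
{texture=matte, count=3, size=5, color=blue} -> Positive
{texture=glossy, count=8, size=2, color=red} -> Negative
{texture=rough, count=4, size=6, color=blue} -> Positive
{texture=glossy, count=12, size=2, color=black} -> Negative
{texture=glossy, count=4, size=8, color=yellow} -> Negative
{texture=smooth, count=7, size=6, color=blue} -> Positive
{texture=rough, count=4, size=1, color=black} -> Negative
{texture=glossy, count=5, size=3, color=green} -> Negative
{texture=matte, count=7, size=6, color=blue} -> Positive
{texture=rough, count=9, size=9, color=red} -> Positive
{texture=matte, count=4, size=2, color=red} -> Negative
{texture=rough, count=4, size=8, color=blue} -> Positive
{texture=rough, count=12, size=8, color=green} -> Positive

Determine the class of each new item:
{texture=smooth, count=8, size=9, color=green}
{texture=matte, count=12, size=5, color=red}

Positive, Positive

One predicate separates the groups cleanly: color is not yellow AND size ≥ 5.
{texture=smooth, count=8, size=9, color=green} → color is green, size = 9 → Positive.
{texture=matte, count=12, size=5, color=red} → color is red, size = 5 → Positive.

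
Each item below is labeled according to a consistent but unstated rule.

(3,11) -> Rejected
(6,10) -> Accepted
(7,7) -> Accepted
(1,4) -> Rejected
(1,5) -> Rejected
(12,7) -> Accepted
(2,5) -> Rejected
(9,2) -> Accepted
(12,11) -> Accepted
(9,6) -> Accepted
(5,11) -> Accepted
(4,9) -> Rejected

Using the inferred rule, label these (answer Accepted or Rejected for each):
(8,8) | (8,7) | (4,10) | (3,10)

The rule appears to be: first ≥ 5.
Accepted: (8,8), since first 8. Accepted: (8,7), since first 8. Rejected: (4,10), since first 4. Rejected: (3,10), since first 3.

Accepted, Accepted, Rejected, Rejected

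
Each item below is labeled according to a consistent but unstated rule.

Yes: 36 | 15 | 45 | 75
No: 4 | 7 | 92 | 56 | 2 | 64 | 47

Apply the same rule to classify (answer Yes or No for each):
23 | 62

Checking candidate rules against both groups, what survives is: multiple of 3.
23: 23 = 3·7 + 2, fails this test → No. 62: 62 = 3·20 + 2, fails this test → No.

No, No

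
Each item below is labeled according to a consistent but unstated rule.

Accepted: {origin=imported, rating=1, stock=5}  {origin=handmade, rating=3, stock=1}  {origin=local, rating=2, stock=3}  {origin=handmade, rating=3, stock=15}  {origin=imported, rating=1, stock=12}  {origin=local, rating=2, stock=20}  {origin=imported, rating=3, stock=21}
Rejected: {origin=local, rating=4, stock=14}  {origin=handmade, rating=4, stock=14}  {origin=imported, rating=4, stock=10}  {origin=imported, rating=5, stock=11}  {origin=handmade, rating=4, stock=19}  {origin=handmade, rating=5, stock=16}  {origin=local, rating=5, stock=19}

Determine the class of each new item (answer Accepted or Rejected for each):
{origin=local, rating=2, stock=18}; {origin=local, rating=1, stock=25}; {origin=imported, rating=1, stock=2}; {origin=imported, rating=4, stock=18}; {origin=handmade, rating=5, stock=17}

The common property of the 'Accepted' items is: rating ≤ 3. No 'Rejected' item has it.
{origin=local, rating=2, stock=18}: rating = 2, qualifies → Accepted.
{origin=local, rating=1, stock=25}: rating = 1, qualifies → Accepted.
{origin=imported, rating=1, stock=2}: rating = 1, qualifies → Accepted.
{origin=imported, rating=4, stock=18}: rating = 4, doesn't qualify → Rejected.
{origin=handmade, rating=5, stock=17}: rating = 5, doesn't qualify → Rejected.

Accepted, Accepted, Accepted, Rejected, Rejected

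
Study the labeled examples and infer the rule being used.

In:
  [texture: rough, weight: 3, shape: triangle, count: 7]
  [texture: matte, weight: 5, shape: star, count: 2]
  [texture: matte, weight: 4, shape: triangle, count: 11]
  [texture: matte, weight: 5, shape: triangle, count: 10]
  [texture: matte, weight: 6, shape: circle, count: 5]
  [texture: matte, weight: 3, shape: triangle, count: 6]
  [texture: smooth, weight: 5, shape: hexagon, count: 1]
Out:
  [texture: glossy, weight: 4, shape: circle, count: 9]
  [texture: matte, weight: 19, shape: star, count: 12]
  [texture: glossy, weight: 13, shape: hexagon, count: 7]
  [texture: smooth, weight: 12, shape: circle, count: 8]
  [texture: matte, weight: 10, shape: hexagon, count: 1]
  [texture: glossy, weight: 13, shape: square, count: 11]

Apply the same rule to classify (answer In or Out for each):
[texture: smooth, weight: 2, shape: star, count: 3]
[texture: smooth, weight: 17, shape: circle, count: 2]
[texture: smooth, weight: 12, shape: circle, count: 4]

'In' ⟺ weight ≤ 6 AND count ≠ 9.
In: [texture: smooth, weight: 2, shape: star, count: 3], since weight = 2, count = 3. Out: [texture: smooth, weight: 17, shape: circle, count: 2], since weight = 17, count = 2. Out: [texture: smooth, weight: 12, shape: circle, count: 4], since weight = 12, count = 4.

In, Out, Out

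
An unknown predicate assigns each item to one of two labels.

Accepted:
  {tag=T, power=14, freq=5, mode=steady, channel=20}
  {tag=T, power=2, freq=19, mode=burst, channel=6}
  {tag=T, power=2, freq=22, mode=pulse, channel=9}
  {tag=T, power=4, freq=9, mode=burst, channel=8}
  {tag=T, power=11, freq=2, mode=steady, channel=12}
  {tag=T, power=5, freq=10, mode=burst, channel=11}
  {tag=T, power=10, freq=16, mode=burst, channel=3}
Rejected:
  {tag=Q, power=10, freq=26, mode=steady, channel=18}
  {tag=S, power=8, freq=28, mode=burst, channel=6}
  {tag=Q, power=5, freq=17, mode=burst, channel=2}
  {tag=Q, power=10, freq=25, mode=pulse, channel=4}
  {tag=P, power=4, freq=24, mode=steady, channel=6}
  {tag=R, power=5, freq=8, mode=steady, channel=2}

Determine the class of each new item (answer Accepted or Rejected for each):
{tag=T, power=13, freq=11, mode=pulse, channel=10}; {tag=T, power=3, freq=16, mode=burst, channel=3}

Looking at the examples, the only property every 'Accepted' case has and every 'Rejected' case lacks is: tag is T.

Accepted, Accepted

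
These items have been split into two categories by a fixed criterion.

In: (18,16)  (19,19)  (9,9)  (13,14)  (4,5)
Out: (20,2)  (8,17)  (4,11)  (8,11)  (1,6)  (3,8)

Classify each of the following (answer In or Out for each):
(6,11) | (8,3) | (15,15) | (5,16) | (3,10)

Out, Out, In, Out, Out

The pattern is that an item is 'In' exactly when: |first − second| ≤ 2.
(6,11): |6−11| = 5, fails this test → Out. (8,3): |8−3| = 5, fails this test → Out. (15,15): |15−15| = 0, fits → In. (5,16): |5−16| = 11, fails this test → Out. (3,10): |3−10| = 7, fails this test → Out.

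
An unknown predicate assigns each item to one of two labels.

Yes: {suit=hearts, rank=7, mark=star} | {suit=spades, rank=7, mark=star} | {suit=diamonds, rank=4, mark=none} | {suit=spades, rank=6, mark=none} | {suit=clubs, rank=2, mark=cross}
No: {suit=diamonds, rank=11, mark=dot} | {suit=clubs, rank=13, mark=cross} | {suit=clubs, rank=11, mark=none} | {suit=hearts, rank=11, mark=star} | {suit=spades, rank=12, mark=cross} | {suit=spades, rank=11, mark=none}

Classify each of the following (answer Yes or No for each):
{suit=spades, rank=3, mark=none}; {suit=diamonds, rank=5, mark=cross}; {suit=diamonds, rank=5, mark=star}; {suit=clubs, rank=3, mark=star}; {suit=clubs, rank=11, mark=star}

The distinguishing property — rank ≤ 7 — holds for all the 'Yes' cases and none of the 'No' cases.
{suit=spades, rank=3, mark=none} → rank = 3 → Yes. {suit=diamonds, rank=5, mark=cross} → rank = 5 → Yes. {suit=diamonds, rank=5, mark=star} → rank = 5 → Yes. {suit=clubs, rank=3, mark=star} → rank = 3 → Yes. {suit=clubs, rank=11, mark=star} → rank = 11 → No.

Yes, Yes, Yes, Yes, No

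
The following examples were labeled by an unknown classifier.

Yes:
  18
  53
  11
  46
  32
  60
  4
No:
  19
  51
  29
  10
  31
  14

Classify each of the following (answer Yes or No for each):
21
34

No, No

One predicate separates the groups cleanly: ≡ 4 (mod 7).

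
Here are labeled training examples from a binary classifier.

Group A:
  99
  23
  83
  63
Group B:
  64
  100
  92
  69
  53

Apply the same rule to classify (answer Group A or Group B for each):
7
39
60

Looking at the examples, the only property every 'Group A' case has and every 'Group B' case lacks is: ≡ 3 (mod 4).
7 → 7 mod 4 = 3 → Group A.
39 → 39 mod 4 = 3 → Group A.
60 → 60 mod 4 = 0 → Group B.

Group A, Group A, Group B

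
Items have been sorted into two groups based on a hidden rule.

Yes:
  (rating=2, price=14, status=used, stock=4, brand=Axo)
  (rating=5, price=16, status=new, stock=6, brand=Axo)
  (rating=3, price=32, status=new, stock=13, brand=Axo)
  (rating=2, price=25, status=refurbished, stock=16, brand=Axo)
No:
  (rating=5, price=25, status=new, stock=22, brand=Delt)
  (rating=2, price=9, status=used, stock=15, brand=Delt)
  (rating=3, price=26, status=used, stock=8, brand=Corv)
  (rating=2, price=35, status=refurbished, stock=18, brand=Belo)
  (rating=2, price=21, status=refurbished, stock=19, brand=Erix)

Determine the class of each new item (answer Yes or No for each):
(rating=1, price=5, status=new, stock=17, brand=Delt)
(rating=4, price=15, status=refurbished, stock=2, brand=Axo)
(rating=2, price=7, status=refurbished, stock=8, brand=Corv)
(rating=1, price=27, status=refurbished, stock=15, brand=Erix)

The distinguishing property — brand is Axo — holds for all the 'Yes' cases and none of the 'No' cases.

No, Yes, No, No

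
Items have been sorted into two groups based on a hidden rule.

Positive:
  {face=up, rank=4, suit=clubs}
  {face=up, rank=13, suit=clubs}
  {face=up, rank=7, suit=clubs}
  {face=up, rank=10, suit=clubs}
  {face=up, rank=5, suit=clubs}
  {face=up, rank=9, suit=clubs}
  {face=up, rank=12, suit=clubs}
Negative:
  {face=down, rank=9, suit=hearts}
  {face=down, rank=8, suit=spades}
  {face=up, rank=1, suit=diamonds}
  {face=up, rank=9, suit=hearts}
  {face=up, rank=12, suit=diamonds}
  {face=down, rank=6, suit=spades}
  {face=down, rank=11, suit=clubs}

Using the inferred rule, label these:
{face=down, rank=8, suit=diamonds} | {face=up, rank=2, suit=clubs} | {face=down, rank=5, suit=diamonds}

'Positive' ⟺ face is up AND suit is clubs.

Negative, Positive, Negative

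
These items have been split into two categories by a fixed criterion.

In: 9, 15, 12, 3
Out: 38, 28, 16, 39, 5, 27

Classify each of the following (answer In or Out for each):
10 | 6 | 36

Out, In, Out

Rule: multiple of 3 AND at most 15. This holds for each 'In' example and fails for each 'Out' one.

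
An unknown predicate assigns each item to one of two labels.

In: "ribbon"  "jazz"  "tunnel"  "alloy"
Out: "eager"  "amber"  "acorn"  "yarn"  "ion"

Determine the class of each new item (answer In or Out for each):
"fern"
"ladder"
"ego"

Out, In, Out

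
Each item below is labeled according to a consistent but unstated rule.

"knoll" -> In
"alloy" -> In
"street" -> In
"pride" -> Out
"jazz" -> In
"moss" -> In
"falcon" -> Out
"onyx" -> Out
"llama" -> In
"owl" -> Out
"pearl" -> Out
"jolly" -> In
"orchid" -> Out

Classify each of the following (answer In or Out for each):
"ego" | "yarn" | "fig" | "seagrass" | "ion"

'In' ⟺ has a double letter.
"ego": no doubled letter, fails the rule → Out. "yarn": no doubled letter, fails the rule → Out. "fig": no doubled letter, fails the rule → Out. "seagrass": 'ss' doubled, checks out → In. "ion": no doubled letter, fails the rule → Out.

Out, Out, Out, In, Out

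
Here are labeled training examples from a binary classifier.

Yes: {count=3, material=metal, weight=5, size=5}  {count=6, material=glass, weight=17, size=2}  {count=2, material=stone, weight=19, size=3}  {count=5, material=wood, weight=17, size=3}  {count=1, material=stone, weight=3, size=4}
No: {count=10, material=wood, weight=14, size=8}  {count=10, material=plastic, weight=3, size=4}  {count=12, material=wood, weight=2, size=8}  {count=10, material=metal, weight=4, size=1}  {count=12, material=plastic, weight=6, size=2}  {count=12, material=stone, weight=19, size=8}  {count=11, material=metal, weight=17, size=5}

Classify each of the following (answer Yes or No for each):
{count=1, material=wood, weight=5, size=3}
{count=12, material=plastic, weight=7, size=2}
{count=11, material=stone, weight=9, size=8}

Yes, No, No

Rule: count ≤ 6. This holds for each 'Yes' example and fails for each 'No' one.
{count=1, material=wood, weight=5, size=3}: Yes (count = 1).
{count=12, material=plastic, weight=7, size=2}: No (count = 12).
{count=11, material=stone, weight=9, size=8}: No (count = 11).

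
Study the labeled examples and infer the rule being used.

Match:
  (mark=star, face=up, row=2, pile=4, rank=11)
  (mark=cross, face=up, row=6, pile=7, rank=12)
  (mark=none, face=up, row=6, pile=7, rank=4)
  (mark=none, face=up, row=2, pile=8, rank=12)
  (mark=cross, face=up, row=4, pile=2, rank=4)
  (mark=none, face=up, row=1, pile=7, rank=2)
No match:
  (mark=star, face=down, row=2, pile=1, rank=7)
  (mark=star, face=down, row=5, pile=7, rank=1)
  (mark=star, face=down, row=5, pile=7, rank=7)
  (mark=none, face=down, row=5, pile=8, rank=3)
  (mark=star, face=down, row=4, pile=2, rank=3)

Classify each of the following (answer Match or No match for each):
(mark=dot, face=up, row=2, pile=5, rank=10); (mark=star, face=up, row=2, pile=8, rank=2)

Match, Match

The common property of the 'Match' items is: face is up. No 'No match' item has it.
(mark=dot, face=up, row=2, pile=5, rank=10): face is up, qualifies → Match.
(mark=star, face=up, row=2, pile=8, rank=2): face is up, qualifies → Match.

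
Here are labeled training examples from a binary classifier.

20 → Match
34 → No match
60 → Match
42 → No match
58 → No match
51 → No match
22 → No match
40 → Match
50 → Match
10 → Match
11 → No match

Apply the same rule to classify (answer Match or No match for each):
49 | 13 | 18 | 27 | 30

No match, No match, No match, No match, Match

The pattern is that an item is 'Match' exactly when: multiple of 5.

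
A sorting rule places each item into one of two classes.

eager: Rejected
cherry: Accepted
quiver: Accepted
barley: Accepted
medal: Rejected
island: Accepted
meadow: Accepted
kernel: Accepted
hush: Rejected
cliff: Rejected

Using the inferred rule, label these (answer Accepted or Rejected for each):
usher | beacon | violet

The simplest hypothesis consistent with all the labels is: length 6.
Rejected: usher, since length 5. Accepted: beacon, since length 6. Accepted: violet, since length 6.

Rejected, Accepted, Accepted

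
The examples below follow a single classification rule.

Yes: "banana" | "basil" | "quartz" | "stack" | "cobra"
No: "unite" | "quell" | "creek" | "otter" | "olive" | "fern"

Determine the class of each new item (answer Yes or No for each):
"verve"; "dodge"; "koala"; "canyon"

A rule that fits every label: contains 'a' — true of each 'Yes' example, false of each 'No' one.
"verve" — no 'a', hence No. "dodge" — no 'a', hence No. "koala" — has 'a', hence Yes. "canyon" — has 'a', hence Yes.

No, No, Yes, Yes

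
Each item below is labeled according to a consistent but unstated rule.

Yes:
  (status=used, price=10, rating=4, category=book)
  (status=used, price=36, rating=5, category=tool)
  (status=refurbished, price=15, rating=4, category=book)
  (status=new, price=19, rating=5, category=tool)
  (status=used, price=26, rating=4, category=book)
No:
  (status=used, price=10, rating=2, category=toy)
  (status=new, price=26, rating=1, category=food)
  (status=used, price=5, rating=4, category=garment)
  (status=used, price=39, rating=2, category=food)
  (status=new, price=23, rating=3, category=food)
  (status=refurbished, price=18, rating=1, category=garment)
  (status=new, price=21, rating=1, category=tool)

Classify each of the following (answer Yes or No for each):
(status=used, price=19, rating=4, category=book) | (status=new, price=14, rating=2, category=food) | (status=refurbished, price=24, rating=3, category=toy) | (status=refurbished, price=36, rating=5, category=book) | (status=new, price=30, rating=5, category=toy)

A rule that fits every label: rating ≥ 4 AND price ≥ 10 — true of each 'Yes' example, false of each 'No' one.
(status=used, price=19, rating=4, category=book): Yes (rating = 4, price = 19).
(status=new, price=14, rating=2, category=food): No (rating = 2, price = 14).
(status=refurbished, price=24, rating=3, category=toy): No (rating = 3, price = 24).
(status=refurbished, price=36, rating=5, category=book): Yes (rating = 5, price = 36).
(status=new, price=30, rating=5, category=toy): Yes (rating = 5, price = 30).

Yes, No, No, Yes, Yes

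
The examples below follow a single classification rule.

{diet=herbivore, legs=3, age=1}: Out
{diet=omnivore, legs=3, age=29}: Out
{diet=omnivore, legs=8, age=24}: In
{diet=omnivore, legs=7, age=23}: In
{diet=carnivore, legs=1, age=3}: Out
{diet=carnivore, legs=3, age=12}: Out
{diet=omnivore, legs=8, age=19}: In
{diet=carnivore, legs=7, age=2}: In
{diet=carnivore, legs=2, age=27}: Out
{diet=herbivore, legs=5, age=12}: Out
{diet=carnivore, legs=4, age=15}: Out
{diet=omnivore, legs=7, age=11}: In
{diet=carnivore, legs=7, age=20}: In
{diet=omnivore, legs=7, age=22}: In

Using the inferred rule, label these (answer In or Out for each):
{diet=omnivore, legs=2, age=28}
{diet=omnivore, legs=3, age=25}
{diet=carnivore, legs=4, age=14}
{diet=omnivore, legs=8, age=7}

Out, Out, Out, In

A rule that fits every label: legs ≥ 7 — true of each 'In' example, false of each 'Out' one.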